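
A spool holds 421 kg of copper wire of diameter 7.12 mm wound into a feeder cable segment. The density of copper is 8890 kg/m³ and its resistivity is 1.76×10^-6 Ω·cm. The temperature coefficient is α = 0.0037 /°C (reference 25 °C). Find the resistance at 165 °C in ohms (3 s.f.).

ρ = 1.76×10^-6 Ω·cm = 1.76×10^-8 Ω·m
A = π(d/2)² = π(3.5600e-03 m)² = 3.9815e-05 m²
L = m/(density·A) = 421/(8890×3.9815e-05) = 1189 m
R = ρL/A = (1.76×10^-8)(1189)/(3.9815e-05) = 0.5258 Ω
R(165 °C) = 0.5258 × (1 + 0.0037×140) = 0.798 Ω

0.798 Ω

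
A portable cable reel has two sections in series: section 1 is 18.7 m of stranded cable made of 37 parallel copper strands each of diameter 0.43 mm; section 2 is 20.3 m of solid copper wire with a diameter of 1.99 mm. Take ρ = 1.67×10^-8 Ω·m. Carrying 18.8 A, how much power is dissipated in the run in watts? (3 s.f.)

Section 1: A_strand = π(2.1500e-04)² = 1.452e-07 m²; R₁ = ρL/(N·A_s) = (1.67×10^-8)(18.7)/(37×1.452e-07) = 0.05812 Ω
Section 2: A = π(d/2)² = π(9.9500e-04 m)² = 3.110e-06 m²
R₂ = (1.67×10^-8)(20.3)/(3.110e-06) = 0.109 Ω
R = R₁ + R₂ = 0.1671 Ω
P = I²R = (18.8)² × 0.1671 = 59.1 W

59.1 W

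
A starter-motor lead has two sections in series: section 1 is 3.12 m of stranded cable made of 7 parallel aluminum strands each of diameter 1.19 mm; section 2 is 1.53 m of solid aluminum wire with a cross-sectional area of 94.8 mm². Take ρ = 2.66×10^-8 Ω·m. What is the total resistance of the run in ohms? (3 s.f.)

Section 1: A_strand = π(5.9500e-04)² = 1.112e-06 m²; R₁ = ρL/(N·A_s) = (2.66×10^-8)(3.12)/(7×1.112e-06) = 0.01066 Ω
Section 2: A = 94.8 mm² = 9.480e-05 m²
R₂ = (2.66×10^-8)(1.53)/(9.480e-05) = 4.293×10^-4 Ω
R = R₁ + R₂ = 0.0111 Ω

0.0111 Ω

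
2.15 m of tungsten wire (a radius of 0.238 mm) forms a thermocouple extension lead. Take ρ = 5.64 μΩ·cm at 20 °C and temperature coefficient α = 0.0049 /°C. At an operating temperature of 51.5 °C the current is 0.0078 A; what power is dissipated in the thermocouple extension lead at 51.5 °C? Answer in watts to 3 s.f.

4.79×10^-5 W

ρ = 5.64 μΩ·cm = 5.64×10^-8 Ω·m
A = πr² = π(2.3800e-04 m)² = 1.780e-07 m²
R₍20₎ = ρL/A = (5.64×10^-8)(2.15)/(1.780e-07) = 0.6814 Ω
R₍51.5₎ = R₍20₎(1 + αΔT) = 0.6814 × (1 + 0.0049×31.5) = 0.7866 Ω
P = I²R = (0.0078)² × 0.7866 = 4.79×10^-5 W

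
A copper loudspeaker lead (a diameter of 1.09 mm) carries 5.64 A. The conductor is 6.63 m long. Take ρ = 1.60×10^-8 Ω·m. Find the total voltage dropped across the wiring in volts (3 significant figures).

A = π(d/2)² = π(5.4500e-04 m)² = 9.331e-07 m²
R = ρL/A = (1.60×10^-8)(6.63)/(9.331e-07) = 0.1137 Ω
V = IR = 5.64 × 0.1137 = 0.641 V

0.641 V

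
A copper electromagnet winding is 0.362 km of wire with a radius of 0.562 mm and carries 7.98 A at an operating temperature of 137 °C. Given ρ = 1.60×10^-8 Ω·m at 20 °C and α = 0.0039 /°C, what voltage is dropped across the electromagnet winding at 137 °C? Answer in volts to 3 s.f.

67.8 V

A = πr² = π(5.6200e-04 m)² = 9.923e-07 m²
R₍20₎ = ρL/A = (1.60×10^-8)(362)/(9.923e-07) = 5.837 Ω
R₍137₎ = R₍20₎(1 + αΔT) = 5.837 × (1 + 0.0039×117) = 8.501 Ω
V = IR = 7.98 × 8.501 = 67.8 V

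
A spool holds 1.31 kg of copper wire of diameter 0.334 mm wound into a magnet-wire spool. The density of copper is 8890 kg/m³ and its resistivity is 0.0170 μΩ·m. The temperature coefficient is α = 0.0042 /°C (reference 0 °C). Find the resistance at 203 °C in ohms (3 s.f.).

605 Ω

ρ = 0.0170 μΩ·m = 1.70×10^-8 Ω·m
A = π(d/2)² = π(1.6700e-04 m)² = 8.7616e-08 m²
L = m/(density·A) = 1.31/(8890×8.7616e-08) = 1682 m
R = ρL/A = (1.70×10^-8)(1682)/(8.7616e-08) = 326.3 Ω
R(203 °C) = 326.3 × (1 + 0.0042×203) = 605 Ω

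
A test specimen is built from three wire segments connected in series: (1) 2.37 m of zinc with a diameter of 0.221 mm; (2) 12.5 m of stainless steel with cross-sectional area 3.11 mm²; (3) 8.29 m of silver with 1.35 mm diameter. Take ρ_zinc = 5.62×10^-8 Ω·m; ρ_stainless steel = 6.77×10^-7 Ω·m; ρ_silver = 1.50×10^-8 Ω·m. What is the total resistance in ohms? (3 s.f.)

6.28 Ω

Seg 1: A = π(d/2)² = π(1.1050e-04 m)² = 3.836e-08 m²
R_1 = (5.62×10^-8)(2.37)/(3.836e-08) = 3.472 Ω
Seg 2: A = 3.11 mm² = 3.110e-06 m²
R_2 = (6.77×10^-7)(12.5)/(3.110e-06) = 2.721 Ω
Seg 3: A = π(d/2)² = π(6.7500e-04 m)² = 1.431e-06 m²
R_3 = (1.50×10^-8)(8.29)/(1.431e-06) = 0.08687 Ω
R_total = R_1 + R_2 + R_3 = 6.28 Ω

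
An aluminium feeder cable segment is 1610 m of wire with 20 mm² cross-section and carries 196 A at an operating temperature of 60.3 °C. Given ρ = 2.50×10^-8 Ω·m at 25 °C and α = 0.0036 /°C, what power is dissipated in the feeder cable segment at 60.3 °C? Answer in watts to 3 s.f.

A = 20 mm² = 2.000e-05 m²
R₍25₎ = ρL/A = (2.50×10^-8)(1610)/(2.000e-05) = 2.013 Ω
R₍60.3₎ = R₍25₎(1 + αΔT) = 2.013 × (1 + 0.0036×35.3) = 2.268 Ω
P = I²R = (196)² × 2.268 = 87100 W

87100 W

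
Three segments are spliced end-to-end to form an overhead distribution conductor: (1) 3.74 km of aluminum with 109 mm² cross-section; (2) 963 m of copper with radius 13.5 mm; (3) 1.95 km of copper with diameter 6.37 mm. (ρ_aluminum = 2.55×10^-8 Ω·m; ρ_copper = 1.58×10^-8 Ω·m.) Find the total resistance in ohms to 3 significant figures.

1.87 Ω

Seg 1: A = 109 mm² = 1.090e-04 m²
R_1 = (2.55×10^-8)(3740)/(1.090e-04) = 0.875 Ω
Seg 2: A = πr² = π(1.3500e-02 m)² = 5.726e-04 m²
R_2 = (1.58×10^-8)(963)/(5.726e-04) = 0.02657 Ω
Seg 3: A = π(d/2)² = π(3.1850e-03 m)² = 3.187e-05 m²
R_3 = (1.58×10^-8)(1950)/(3.187e-05) = 0.9668 Ω
R_total = R_1 + R_2 + R_3 = 1.87 Ω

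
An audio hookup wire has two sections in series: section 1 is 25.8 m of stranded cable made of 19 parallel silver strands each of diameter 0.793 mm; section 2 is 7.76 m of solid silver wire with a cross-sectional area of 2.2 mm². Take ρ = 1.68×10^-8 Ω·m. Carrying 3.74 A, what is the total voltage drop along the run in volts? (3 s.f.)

Section 1: A_strand = π(3.9650e-04)² = 4.939e-07 m²; R₁ = ρL/(N·A_s) = (1.68×10^-8)(25.8)/(19×4.939e-07) = 0.04619 Ω
Section 2: A = 2.2 mm² = 2.200e-06 m²
R₂ = (1.68×10^-8)(7.76)/(2.200e-06) = 0.05926 Ω
R = R₁ + R₂ = 0.1054 Ω
V = IR = 3.74 × 0.1054 = 0.394 V

0.394 V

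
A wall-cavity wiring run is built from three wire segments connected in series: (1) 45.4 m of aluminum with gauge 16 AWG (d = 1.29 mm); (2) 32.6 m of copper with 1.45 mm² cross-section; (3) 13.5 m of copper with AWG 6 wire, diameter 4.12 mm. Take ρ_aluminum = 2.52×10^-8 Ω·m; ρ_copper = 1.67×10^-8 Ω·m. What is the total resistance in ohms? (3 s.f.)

Seg 1: A = π(1.29/2 mm)² = π(6.4500e-04 m)² = 1.307e-06 m²
R_1 = (2.52×10^-8)(45.4)/(1.307e-06) = 0.8754 Ω
Seg 2: A = 1.45 mm² = 1.450e-06 m²
R_2 = (1.67×10^-8)(32.6)/(1.450e-06) = 0.3755 Ω
Seg 3: A = π(4.12/2 mm)² = π(2.0600e-03 m)² = 1.333e-05 m²
R_3 = (1.67×10^-8)(13.5)/(1.333e-05) = 0.01691 Ω
R_total = R_1 + R_2 + R_3 = 1.27 Ω

1.27 Ω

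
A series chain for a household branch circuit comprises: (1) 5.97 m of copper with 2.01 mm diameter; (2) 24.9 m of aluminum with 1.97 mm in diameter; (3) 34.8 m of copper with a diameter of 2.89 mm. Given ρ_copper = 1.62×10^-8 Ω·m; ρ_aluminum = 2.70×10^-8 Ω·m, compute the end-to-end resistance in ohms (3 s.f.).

0.337 Ω

Seg 1: A = π(d/2)² = π(1.0050e-03 m)² = 3.173e-06 m²
R_1 = (1.62×10^-8)(5.97)/(3.173e-06) = 0.03048 Ω
Seg 2: A = π(d/2)² = π(9.8500e-04 m)² = 3.048e-06 m²
R_2 = (2.70×10^-8)(24.9)/(3.048e-06) = 0.2206 Ω
Seg 3: A = π(d/2)² = π(1.4450e-03 m)² = 6.560e-06 m²
R_3 = (1.62×10^-8)(34.8)/(6.560e-06) = 0.08594 Ω
R_total = R_1 + R_2 + R_3 = 0.337 Ω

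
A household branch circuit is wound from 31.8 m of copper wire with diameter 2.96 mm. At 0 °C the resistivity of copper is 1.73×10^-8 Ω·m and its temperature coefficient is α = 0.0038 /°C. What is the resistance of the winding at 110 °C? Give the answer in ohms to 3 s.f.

A = π(d/2)² = π(1.4800e-03 m)² = 6.881e-06 m²
R₍0°C₎ = ρL/A = (1.73×10^-8)(31.8)/(6.881e-06) = 0.07995 Ω
R = R₀(1 + αΔT) = 0.07995(1 + 0.0038×110) = 0.113 Ω

0.113 Ω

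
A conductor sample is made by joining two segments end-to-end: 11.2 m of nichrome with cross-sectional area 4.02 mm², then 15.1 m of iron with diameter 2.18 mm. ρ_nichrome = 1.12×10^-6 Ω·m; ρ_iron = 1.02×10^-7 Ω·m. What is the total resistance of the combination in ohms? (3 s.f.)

3.53 Ω

Segment 1: A = 4.02 mm² = 4.020e-06 m²
R₁ = ρL/A = (1.12×10^-6)(11.2)/(4.020e-06) = 3.12 Ω
Segment 2: A = π(d/2)² = π(1.0900e-03 m)² = 3.733e-06 m²
R₂ = (1.02×10^-7)(15.1)/(3.733e-06) = 0.4126 Ω
R = R₁ + R₂ = 3.53 Ω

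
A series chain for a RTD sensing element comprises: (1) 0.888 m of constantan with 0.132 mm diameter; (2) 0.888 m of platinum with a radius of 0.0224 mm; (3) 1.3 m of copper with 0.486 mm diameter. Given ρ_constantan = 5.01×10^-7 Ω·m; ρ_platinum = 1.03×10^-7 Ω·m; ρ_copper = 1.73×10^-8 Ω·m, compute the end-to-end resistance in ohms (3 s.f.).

90.7 Ω

Seg 1: A = π(d/2)² = π(6.6000e-05 m)² = 1.368e-08 m²
R_1 = (5.01×10^-7)(0.888)/(1.368e-08) = 32.51 Ω
Seg 2: A = πr² = π(2.2400e-05 m)² = 1.576e-09 m²
R_2 = (1.03×10^-7)(0.888)/(1.576e-09) = 58.02 Ω
Seg 3: A = π(d/2)² = π(2.4300e-04 m)² = 1.855e-07 m²
R_3 = (1.73×10^-8)(1.3)/(1.855e-07) = 0.1212 Ω
R_total = R_1 + R_2 + R_3 = 90.7 Ω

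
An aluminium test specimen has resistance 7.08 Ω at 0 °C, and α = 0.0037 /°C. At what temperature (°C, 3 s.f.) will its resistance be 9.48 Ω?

R = R₀(1 + α(T − T₀)) ⇒ T = T₀ + (R/R₀ − 1)/α
T = 0 + (9.48/7.08 − 1)/0.0037 = 0 + (0.339)/0.0037 = 91.6 °C

91.6 °C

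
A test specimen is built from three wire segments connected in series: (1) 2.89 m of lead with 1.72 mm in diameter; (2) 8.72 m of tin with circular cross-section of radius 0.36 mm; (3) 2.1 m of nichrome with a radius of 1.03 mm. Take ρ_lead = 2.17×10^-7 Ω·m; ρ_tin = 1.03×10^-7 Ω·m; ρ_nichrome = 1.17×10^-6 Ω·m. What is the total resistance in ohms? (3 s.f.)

3.21 Ω

Seg 1: A = π(d/2)² = π(8.6000e-04 m)² = 2.324e-06 m²
R_1 = (2.17×10^-7)(2.89)/(2.324e-06) = 0.2699 Ω
Seg 2: A = πr² = π(3.6000e-04 m)² = 4.072e-07 m²
R_2 = (1.03×10^-7)(8.72)/(4.072e-07) = 2.206 Ω
Seg 3: A = πr² = π(1.0300e-03 m)² = 3.333e-06 m²
R_3 = (1.17×10^-6)(2.1)/(3.333e-06) = 0.7372 Ω
R_total = R_1 + R_2 + R_3 = 3.21 Ω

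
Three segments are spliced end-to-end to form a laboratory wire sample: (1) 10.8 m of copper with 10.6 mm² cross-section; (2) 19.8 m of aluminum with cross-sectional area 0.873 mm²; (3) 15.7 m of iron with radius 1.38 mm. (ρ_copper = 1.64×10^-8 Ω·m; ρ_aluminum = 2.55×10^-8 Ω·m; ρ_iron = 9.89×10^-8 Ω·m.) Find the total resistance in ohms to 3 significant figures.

Seg 1: A = 10.6 mm² = 1.060e-05 m²
R_1 = (1.64×10^-8)(10.8)/(1.060e-05) = 0.01671 Ω
Seg 2: A = 0.873 mm² = 8.730e-07 m²
R_2 = (2.55×10^-8)(19.8)/(8.730e-07) = 0.5784 Ω
Seg 3: A = πr² = π(1.3800e-03 m)² = 5.983e-06 m²
R_3 = (9.89×10^-8)(15.7)/(5.983e-06) = 0.2595 Ω
R_total = R_1 + R_2 + R_3 = 0.855 Ω

0.855 Ω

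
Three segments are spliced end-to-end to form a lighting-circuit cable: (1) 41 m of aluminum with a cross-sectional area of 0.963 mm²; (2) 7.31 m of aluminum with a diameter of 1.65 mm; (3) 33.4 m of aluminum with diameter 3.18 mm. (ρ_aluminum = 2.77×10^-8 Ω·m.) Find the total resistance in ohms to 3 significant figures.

1.39 Ω

Seg 1: A = 0.963 mm² = 9.630e-07 m²
R_1 = (2.77×10^-8)(41)/(9.630e-07) = 1.179 Ω
Seg 2: A = π(d/2)² = π(8.2500e-04 m)² = 2.138e-06 m²
R_2 = (2.77×10^-8)(7.31)/(2.138e-06) = 0.0947 Ω
Seg 3: A = π(d/2)² = π(1.5900e-03 m)² = 7.942e-06 m²
R_3 = (2.77×10^-8)(33.4)/(7.942e-06) = 0.1165 Ω
R_total = R_1 + R_2 + R_3 = 1.39 Ω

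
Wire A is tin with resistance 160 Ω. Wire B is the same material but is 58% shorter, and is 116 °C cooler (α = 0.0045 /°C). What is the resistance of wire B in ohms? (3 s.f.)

R ∝ ρL/d² with ρ ∝ (1+αΔT), so R_B/R_A = (1 − 58/100) × (1 − 0.0045×116)
= 0.42 × 0.478 = 0.2008
R_B = 0.2008 × 160 = 32.1 Ω

32.1 Ω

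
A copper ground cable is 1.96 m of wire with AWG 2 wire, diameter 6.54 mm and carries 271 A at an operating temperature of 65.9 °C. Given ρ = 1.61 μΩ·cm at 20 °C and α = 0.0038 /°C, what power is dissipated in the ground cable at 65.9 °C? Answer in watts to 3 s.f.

81.0 W

ρ = 1.61 μΩ·cm = 1.61×10^-8 Ω·m
A = π(6.54/2 mm)² = π(3.2700e-03 m)² = 3.359e-05 m²
R₍20₎ = ρL/A = (1.61×10^-8)(1.96)/(3.359e-05) = 9.394×10^-4 Ω
R₍65.9₎ = R₍20₎(1 + αΔT) = 9.394×10^-4 × (1 + 0.0038×45.9) = 0.001103 Ω
P = I²R = (271)² × 0.001103 = 81.0 W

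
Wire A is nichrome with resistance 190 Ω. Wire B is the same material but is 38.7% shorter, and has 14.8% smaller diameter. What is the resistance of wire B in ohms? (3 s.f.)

160 Ω

R ∝ L/d², so R_B/R_A = (1 − 38.7/100) × (1 − 14.8/100)⁻²
= 0.613 × 1.378 = 0.8445
R_B = 0.8445 × 190 = 160 Ω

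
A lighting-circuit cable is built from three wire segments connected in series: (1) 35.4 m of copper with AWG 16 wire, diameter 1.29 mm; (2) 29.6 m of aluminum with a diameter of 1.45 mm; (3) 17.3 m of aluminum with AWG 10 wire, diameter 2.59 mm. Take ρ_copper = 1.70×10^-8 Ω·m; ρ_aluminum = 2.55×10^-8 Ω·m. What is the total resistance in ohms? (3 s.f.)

Seg 1: A = π(1.29/2 mm)² = π(6.4500e-04 m)² = 1.307e-06 m²
R_1 = (1.70×10^-8)(35.4)/(1.307e-06) = 0.4605 Ω
Seg 2: A = π(d/2)² = π(7.2500e-04 m)² = 1.651e-06 m²
R_2 = (2.55×10^-8)(29.6)/(1.651e-06) = 0.4571 Ω
Seg 3: A = π(2.59/2 mm)² = π(1.2950e-03 m)² = 5.269e-06 m²
R_3 = (2.55×10^-8)(17.3)/(5.269e-06) = 0.08373 Ω
R_total = R_1 + R_2 + R_3 = 1.00 Ω

1.00 Ω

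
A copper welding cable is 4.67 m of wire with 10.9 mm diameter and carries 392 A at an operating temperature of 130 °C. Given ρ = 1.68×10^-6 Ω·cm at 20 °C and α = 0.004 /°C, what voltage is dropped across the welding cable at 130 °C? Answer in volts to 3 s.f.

ρ = 1.68×10^-6 Ω·cm = 1.68×10^-8 Ω·m
A = π(d/2)² = π(5.4500e-03 m)² = 9.331e-05 m²
R₍20₎ = ρL/A = (1.68×10^-8)(4.67)/(9.331e-05) = 8.408×10^-4 Ω
R₍130₎ = R₍20₎(1 + αΔT) = 8.408×10^-4 × (1 + 0.004×110) = 0.001211 Ω
V = IR = 392 × 0.001211 = 0.475 V

0.475 V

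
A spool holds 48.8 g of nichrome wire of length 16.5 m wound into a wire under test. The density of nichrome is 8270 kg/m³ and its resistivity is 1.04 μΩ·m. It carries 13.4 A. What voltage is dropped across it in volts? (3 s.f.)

643 V

ρ = 1.04 μΩ·m = 1.04×10^-6 Ω·m
A = m/(density·L) = 0.0488/(8270×16.5) = 3.5763e-07 m²
R = ρL/A = (1.04×10^-6)(16.5)/(3.5763e-07) = 47.98 Ω
V = IR = 13.4 × 47.98 = 643 V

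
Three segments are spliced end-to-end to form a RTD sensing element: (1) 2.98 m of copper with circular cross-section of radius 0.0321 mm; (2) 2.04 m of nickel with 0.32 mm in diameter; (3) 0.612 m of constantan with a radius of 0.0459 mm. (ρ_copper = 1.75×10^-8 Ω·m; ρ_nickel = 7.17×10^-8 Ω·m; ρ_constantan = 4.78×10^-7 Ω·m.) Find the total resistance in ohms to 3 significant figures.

Seg 1: A = πr² = π(3.2100e-05 m)² = 3.237e-09 m²
R_1 = (1.75×10^-8)(2.98)/(3.237e-09) = 16.11 Ω
Seg 2: A = π(d/2)² = π(1.6000e-04 m)² = 8.042e-08 m²
R_2 = (7.17×10^-8)(2.04)/(8.042e-08) = 1.819 Ω
Seg 3: A = πr² = π(4.5900e-05 m)² = 6.619e-09 m²
R_3 = (4.78×10^-7)(0.612)/(6.619e-09) = 44.2 Ω
R_total = R_1 + R_2 + R_3 = 62.1 Ω

62.1 Ω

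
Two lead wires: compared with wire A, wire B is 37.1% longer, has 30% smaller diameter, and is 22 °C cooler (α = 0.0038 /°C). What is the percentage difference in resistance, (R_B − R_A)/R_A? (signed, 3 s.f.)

156%

R ∝ ρL/d² with ρ ∝ (1+αΔT), so R_B/R_A = (1 + 37.1/100) × (1 − 30/100)⁻² × (1 − 0.0038×22)
= 1.371 × 2.041 × 0.9164 = 2.564
(R_B − R_A)/R_A = 2.564 − 1 = 156%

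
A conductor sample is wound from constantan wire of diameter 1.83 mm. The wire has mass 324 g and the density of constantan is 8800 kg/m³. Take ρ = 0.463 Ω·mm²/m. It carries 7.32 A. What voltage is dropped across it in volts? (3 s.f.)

18.0 V

ρ = 0.463 Ω·mm²/m = 4.63×10^-7 Ω·m
A = π(d/2)² = π(9.1500e-04 m)² = 2.6302e-06 m²
L = m/(density·A) = 0.324/(8800×2.6302e-06) = 14 m
R = ρL/A = (4.63×10^-7)(14)/(2.6302e-06) = 2.464 Ω
V = IR = 7.32 × 2.464 = 18.0 V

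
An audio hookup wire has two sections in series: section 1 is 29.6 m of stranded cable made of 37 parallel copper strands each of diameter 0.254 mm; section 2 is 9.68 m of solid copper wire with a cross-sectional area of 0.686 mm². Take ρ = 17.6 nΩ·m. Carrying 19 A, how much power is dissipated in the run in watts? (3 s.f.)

190 W

ρ = 17.6 nΩ·m = 1.76×10^-8 Ω·m
Section 1: A_strand = π(1.2700e-04)² = 5.067e-08 m²; R₁ = ρL/(N·A_s) = (1.76×10^-8)(29.6)/(37×5.067e-08) = 0.2779 Ω
Section 2: A = 0.686 mm² = 6.860e-07 m²
R₂ = (1.76×10^-8)(9.68)/(6.860e-07) = 0.2483 Ω
R = R₁ + R₂ = 0.5262 Ω
P = I²R = (19)² × 0.5262 = 190 W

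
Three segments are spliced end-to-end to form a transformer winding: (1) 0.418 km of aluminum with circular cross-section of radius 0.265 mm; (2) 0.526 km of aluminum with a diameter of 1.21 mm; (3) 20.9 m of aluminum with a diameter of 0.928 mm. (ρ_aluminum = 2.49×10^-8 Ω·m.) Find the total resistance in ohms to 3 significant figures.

Seg 1: A = πr² = π(2.6500e-04 m)² = 2.206e-07 m²
R_1 = (2.49×10^-8)(418)/(2.206e-07) = 47.18 Ω
Seg 2: A = π(d/2)² = π(6.0500e-04 m)² = 1.150e-06 m²
R_2 = (2.49×10^-8)(526)/(1.150e-06) = 11.39 Ω
Seg 3: A = π(d/2)² = π(4.6400e-04 m)² = 6.764e-07 m²
R_3 = (2.49×10^-8)(20.9)/(6.764e-07) = 0.7694 Ω
R_total = R_1 + R_2 + R_3 = 59.3 Ω

59.3 Ω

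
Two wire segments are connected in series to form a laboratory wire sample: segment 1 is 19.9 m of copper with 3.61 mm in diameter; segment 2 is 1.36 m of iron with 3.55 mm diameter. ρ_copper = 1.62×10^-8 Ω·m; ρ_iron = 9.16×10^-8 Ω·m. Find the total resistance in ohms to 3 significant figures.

Segment 1: A = π(d/2)² = π(1.8050e-03 m)² = 1.024e-05 m²
R₁ = ρL/A = (1.62×10^-8)(19.9)/(1.024e-05) = 0.0315 Ω
Segment 2: A = π(d/2)² = π(1.7750e-03 m)² = 9.898e-06 m²
R₂ = (9.16×10^-8)(1.36)/(9.898e-06) = 0.01259 Ω
R = R₁ + R₂ = 0.0441 Ω

0.0441 Ω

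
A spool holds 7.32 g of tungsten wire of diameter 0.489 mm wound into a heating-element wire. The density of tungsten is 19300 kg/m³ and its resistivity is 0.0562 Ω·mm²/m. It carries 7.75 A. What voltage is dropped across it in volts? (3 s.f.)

ρ = 0.0562 Ω·mm²/m = 5.62×10^-8 Ω·m
A = π(d/2)² = π(2.4450e-04 m)² = 1.8781e-07 m²
L = m/(density·A) = 0.00732/(19300×1.8781e-07) = 2.02 m
R = ρL/A = (5.62×10^-8)(2.02)/(1.8781e-07) = 0.6043 Ω
V = IR = 7.75 × 0.6043 = 4.68 V

4.68 V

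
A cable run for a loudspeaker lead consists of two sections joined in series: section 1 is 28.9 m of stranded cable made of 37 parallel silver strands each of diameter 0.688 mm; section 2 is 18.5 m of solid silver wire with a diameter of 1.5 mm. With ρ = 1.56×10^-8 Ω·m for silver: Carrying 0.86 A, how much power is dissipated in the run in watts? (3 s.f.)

Section 1: A_strand = π(3.4400e-04)² = 3.718e-07 m²; R₁ = ρL/(N·A_s) = (1.56×10^-8)(28.9)/(37×3.718e-07) = 0.03278 Ω
Section 2: A = π(d/2)² = π(7.5000e-04 m)² = 1.767e-06 m²
R₂ = (1.56×10^-8)(18.5)/(1.767e-06) = 0.1633 Ω
R = R₁ + R₂ = 0.1961 Ω
P = I²R = (0.86)² × 0.1961 = 0.145 W

0.145 W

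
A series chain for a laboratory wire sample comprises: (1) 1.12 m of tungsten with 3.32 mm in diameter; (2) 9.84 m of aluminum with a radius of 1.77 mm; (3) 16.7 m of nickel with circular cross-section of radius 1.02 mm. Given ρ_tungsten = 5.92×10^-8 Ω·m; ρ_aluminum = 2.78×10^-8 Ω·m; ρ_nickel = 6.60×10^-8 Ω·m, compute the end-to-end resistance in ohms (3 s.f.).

0.373 Ω

Seg 1: A = π(d/2)² = π(1.6600e-03 m)² = 8.657e-06 m²
R_1 = (5.92×10^-8)(1.12)/(8.657e-06) = 0.007659 Ω
Seg 2: A = πr² = π(1.7700e-03 m)² = 9.842e-06 m²
R_2 = (2.78×10^-8)(9.84)/(9.842e-06) = 0.02779 Ω
Seg 3: A = πr² = π(1.0200e-03 m)² = 3.269e-06 m²
R_3 = (6.60×10^-8)(16.7)/(3.269e-06) = 0.3372 Ω
R_total = R_1 + R_2 + R_3 = 0.373 Ω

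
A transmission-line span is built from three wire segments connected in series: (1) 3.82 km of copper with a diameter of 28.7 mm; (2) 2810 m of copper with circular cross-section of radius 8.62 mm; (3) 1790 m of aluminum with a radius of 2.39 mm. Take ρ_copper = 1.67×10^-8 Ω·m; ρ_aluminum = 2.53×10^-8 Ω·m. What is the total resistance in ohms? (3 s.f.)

Seg 1: A = π(d/2)² = π(1.4350e-02 m)² = 6.469e-04 m²
R_1 = (1.67×10^-8)(3820)/(6.469e-04) = 0.09861 Ω
Seg 2: A = πr² = π(8.6200e-03 m)² = 2.334e-04 m²
R_2 = (1.67×10^-8)(2810)/(2.334e-04) = 0.201 Ω
Seg 3: A = πr² = π(2.3900e-03 m)² = 1.795e-05 m²
R_3 = (2.53×10^-8)(1790)/(1.795e-05) = 2.524 Ω
R_total = R_1 + R_2 + R_3 = 2.82 Ω

2.82 Ω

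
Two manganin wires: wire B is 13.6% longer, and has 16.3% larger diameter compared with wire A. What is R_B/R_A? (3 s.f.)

0.840

R ∝ L/d², so R_B/R_A = (1 + 13.6/100) × (1 + 16.3/100)⁻²
= 1.136 × 0.7393 = 0.840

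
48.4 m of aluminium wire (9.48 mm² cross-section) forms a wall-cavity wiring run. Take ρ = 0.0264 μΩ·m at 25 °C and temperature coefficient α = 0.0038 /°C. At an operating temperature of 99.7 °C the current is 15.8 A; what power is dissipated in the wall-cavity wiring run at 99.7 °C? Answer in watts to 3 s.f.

43.2 W

ρ = 0.0264 μΩ·m = 2.64×10^-8 Ω·m
A = 9.48 mm² = 9.480e-06 m²
R₍25₎ = ρL/A = (2.64×10^-8)(48.4)/(9.480e-06) = 0.1348 Ω
R₍99.7₎ = R₍25₎(1 + αΔT) = 0.1348 × (1 + 0.0038×74.7) = 0.173 Ω
P = I²R = (15.8)² × 0.173 = 43.2 W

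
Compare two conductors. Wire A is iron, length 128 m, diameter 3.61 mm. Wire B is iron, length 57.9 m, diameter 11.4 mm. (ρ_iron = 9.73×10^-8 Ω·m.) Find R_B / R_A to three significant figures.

R ∝ ρL/d², so R_B/R_A = (L_B/L_A) × (d_A/d_B)²
= (57.9/128) × (3.61/11.4)² = 0.0454

0.0454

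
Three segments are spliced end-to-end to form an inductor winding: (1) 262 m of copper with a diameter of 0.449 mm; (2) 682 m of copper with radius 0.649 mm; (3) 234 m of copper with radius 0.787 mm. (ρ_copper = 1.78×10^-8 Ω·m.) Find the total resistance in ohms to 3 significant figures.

40.8 Ω

Seg 1: A = π(d/2)² = π(2.2450e-04 m)² = 1.583e-07 m²
R_1 = (1.78×10^-8)(262)/(1.583e-07) = 29.45 Ω
Seg 2: A = πr² = π(6.4900e-04 m)² = 1.323e-06 m²
R_2 = (1.78×10^-8)(682)/(1.323e-06) = 9.174 Ω
Seg 3: A = πr² = π(7.8700e-04 m)² = 1.946e-06 m²
R_3 = (1.78×10^-8)(234)/(1.946e-06) = 2.141 Ω
R_total = R_1 + R_2 + R_3 = 40.8 Ω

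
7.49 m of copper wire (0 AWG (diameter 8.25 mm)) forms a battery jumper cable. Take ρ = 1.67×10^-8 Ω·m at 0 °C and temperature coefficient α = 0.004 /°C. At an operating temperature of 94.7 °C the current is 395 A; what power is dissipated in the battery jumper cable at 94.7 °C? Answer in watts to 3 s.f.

A = π(8.25/2 mm)² = π(4.1250e-03 m)² = 5.346e-05 m²
R₍0₎ = ρL/A = (1.67×10^-8)(7.49)/(5.346e-05) = 0.00234 Ω
R₍94.7₎ = R₍0₎(1 + αΔT) = 0.00234 × (1 + 0.004×94.7) = 0.003226 Ω
P = I²R = (395)² × 0.003226 = 503 W

503 W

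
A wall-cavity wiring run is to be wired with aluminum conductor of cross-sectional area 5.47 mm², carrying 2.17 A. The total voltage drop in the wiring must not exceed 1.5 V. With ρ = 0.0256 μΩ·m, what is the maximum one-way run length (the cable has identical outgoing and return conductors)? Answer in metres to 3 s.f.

73.8 m

ρ = 0.0256 μΩ·m = 2.56×10^-8 Ω·m
A = 5.47 mm² = 5.470e-06 m²
L_max = V_max·A/(2·ρI) = (1.5)(5.470e-06)/(2×2.56×10^-8×2.17) = 73.8 m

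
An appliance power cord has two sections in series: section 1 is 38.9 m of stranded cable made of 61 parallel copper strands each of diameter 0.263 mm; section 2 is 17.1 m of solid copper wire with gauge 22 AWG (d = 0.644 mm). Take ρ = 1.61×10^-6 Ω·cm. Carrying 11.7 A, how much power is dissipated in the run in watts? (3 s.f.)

142 W

ρ = 1.61×10^-6 Ω·cm = 1.61×10^-8 Ω·m
Section 1: A_strand = π(1.3150e-04)² = 5.433e-08 m²; R₁ = ρL/(N·A_s) = (1.61×10^-8)(38.9)/(61×5.433e-08) = 0.189 Ω
Section 2: A = π(0.644/2 mm)² = π(3.2200e-04 m)² = 3.257e-07 m²
R₂ = (1.61×10^-8)(17.1)/(3.257e-07) = 0.8452 Ω
R = R₁ + R₂ = 1.034 Ω
P = I²R = (11.7)² × 1.034 = 142 W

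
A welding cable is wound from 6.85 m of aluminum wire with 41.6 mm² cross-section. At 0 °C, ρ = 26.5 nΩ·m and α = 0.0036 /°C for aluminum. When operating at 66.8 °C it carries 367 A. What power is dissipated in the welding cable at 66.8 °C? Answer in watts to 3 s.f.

729 W

ρ = 26.5 nΩ·m = 2.65×10^-8 Ω·m
A = 41.6 mm² = 4.160e-05 m²
R₍0₎ = ρL/A = (2.65×10^-8)(6.85)/(4.160e-05) = 0.004364 Ω
R₍66.8₎ = R₍0₎(1 + αΔT) = 0.004364 × (1 + 0.0036×66.8) = 0.005413 Ω
P = I²R = (367)² × 0.005413 = 729 W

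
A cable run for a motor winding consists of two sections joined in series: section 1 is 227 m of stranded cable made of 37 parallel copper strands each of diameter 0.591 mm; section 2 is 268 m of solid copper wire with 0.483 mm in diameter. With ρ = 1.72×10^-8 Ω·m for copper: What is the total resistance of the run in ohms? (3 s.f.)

25.5 Ω

Section 1: A_strand = π(2.9550e-04)² = 2.743e-07 m²; R₁ = ρL/(N·A_s) = (1.72×10^-8)(227)/(37×2.743e-07) = 0.3847 Ω
Section 2: A = π(d/2)² = π(2.4150e-04 m)² = 1.832e-07 m²
R₂ = (1.72×10^-8)(268)/(1.832e-07) = 25.16 Ω
R = R₁ + R₂ = 25.5 Ω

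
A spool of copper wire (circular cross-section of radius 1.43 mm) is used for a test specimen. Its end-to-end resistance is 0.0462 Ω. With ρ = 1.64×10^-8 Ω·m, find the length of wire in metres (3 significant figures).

A = πr² = π(1.4300e-03 m)² = 6.424e-06 m²
L = RA/ρ = (0.0462)(6.424e-06)/(1.64×10^-8) = 18.1 m

18.1 m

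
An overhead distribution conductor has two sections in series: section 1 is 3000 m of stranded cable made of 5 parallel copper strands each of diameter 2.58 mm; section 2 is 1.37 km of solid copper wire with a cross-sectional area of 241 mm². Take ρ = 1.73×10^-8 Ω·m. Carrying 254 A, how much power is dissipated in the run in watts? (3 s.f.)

Section 1: A_strand = π(1.2900e-03)² = 5.228e-06 m²; R₁ = ρL/(N·A_s) = (1.73×10^-8)(3000)/(5×5.228e-06) = 1.985 Ω
Section 2: A = 241 mm² = 2.410e-04 m²
R₂ = (1.73×10^-8)(1370)/(2.410e-04) = 0.09834 Ω
R = R₁ + R₂ = 2.084 Ω
P = I²R = (254)² × 2.084 = 1.34×10^5 W

1.34×10^5 W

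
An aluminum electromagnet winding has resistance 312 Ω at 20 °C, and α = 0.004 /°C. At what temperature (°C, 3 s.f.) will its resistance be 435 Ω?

R = R₀(1 + α(T − T₀)) ⇒ T = T₀ + (R/R₀ − 1)/α
T = 20 + (435/312 − 1)/0.004 = 20 + (0.3942)/0.004 = 119 °C

119 °C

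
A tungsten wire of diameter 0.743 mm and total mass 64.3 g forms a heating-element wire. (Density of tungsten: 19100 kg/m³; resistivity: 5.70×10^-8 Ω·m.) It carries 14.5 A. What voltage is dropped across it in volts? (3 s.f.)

A = π(d/2)² = π(3.7150e-04 m)² = 4.3358e-07 m²
L = m/(density·A) = 0.0643/(19100×4.3358e-07) = 7.764 m
R = ρL/A = (5.70×10^-8)(7.764)/(4.3358e-07) = 1.021 Ω
V = IR = 14.5 × 1.021 = 14.8 V

14.8 V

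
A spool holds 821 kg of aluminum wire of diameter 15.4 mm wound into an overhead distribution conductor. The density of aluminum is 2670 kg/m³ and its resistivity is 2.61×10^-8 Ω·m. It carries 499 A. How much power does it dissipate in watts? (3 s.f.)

A = π(d/2)² = π(7.7000e-03 m)² = 1.8627e-04 m²
L = m/(density·A) = 821/(2670×1.8627e-04) = 1651 m
R = ρL/A = (2.61×10^-8)(1651)/(1.8627e-04) = 0.2313 Ω
P = I²R = (499)² × 0.2313 = 57600 W

57600 W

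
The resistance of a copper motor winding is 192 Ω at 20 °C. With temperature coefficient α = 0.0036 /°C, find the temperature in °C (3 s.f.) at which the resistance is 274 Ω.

R = R₀(1 + α(T − T₀)) ⇒ T = T₀ + (R/R₀ − 1)/α
T = 20 + (274/192 − 1)/0.0036 = 20 + (0.4271)/0.0036 = 139 °C

139 °C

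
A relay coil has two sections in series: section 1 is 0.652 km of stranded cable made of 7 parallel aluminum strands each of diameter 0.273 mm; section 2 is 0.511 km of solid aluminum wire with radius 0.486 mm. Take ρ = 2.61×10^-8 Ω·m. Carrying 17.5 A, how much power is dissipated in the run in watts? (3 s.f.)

18200 W

Section 1: A_strand = π(1.3650e-04)² = 5.853e-08 m²; R₁ = ρL/(N·A_s) = (2.61×10^-8)(652)/(7×5.853e-08) = 41.53 Ω
Section 2: A = πr² = π(4.8600e-04 m)² = 7.420e-07 m²
R₂ = (2.61×10^-8)(511)/(7.420e-07) = 17.97 Ω
R = R₁ + R₂ = 59.51 Ω
P = I²R = (17.5)² × 59.51 = 18200 W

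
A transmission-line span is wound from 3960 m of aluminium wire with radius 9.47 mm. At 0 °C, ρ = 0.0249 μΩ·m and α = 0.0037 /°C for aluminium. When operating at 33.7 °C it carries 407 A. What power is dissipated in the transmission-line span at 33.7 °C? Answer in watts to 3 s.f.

65200 W

ρ = 0.0249 μΩ·m = 2.49×10^-8 Ω·m
A = πr² = π(9.4700e-03 m)² = 2.817e-04 m²
R₍0₎ = ρL/A = (2.49×10^-8)(3960)/(2.817e-04) = 0.35 Ω
R₍33.7₎ = R₍0₎(1 + αΔT) = 0.35 × (1 + 0.0037×33.7) = 0.3936 Ω
P = I²R = (407)² × 0.3936 = 65200 W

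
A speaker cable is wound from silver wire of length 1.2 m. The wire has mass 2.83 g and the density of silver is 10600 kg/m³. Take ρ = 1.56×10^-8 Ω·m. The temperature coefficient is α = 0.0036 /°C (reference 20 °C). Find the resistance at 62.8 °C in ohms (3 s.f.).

0.0971 Ω

A = m/(density·L) = 0.00283/(10600×1.2) = 2.2248e-07 m²
R = ρL/A = (1.56×10^-8)(1.2)/(2.2248e-07) = 0.08414 Ω
R(62.8 °C) = 0.08414 × (1 + 0.0036×42.8) = 0.0971 Ω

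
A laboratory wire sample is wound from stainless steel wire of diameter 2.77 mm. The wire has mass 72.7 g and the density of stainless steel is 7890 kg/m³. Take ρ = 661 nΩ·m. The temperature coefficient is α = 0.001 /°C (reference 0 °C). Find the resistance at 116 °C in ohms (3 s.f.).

0.187 Ω

ρ = 661 nΩ·m = 6.61×10^-7 Ω·m
A = π(d/2)² = π(1.3850e-03 m)² = 6.0263e-06 m²
L = m/(density·A) = 0.0727/(7890×6.0263e-06) = 1.529 m
R = ρL/A = (6.61×10^-7)(1.529)/(6.0263e-06) = 0.1677 Ω
R(116 °C) = 0.1677 × (1 + 0.001×116) = 0.187 Ω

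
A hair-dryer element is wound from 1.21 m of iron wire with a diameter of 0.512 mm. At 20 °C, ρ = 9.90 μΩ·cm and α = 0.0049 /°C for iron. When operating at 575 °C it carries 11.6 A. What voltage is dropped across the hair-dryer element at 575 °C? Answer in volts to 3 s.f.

ρ = 9.90 μΩ·cm = 9.90×10^-8 Ω·m
A = π(d/2)² = π(2.5600e-04 m)² = 2.059e-07 m²
R₍20₎ = ρL/A = (9.90×10^-8)(1.21)/(2.059e-07) = 0.5818 Ω
R₍575₎ = R₍20₎(1 + αΔT) = 0.5818 × (1 + 0.0049×555) = 2.164 Ω
V = IR = 11.6 × 2.164 = 25.1 V

25.1 V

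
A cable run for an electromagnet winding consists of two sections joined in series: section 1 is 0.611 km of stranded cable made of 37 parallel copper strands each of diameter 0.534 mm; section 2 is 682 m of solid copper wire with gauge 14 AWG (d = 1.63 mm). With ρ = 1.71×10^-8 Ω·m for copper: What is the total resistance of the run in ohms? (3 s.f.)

6.85 Ω

Section 1: A_strand = π(2.6700e-04)² = 2.240e-07 m²; R₁ = ρL/(N·A_s) = (1.71×10^-8)(611)/(37×2.240e-07) = 1.261 Ω
Section 2: A = π(1.63/2 mm)² = π(8.1500e-04 m)² = 2.087e-06 m²
R₂ = (1.71×10^-8)(682)/(2.087e-06) = 5.589 Ω
R = R₁ + R₂ = 6.85 Ω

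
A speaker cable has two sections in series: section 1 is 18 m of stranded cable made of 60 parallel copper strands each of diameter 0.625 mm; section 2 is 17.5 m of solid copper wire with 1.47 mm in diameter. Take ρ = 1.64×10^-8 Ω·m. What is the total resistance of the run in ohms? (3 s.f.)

0.185 Ω

Section 1: A_strand = π(3.1250e-04)² = 3.068e-07 m²; R₁ = ρL/(N·A_s) = (1.64×10^-8)(18)/(60×3.068e-07) = 0.01604 Ω
Section 2: A = π(d/2)² = π(7.3500e-04 m)² = 1.697e-06 m²
R₂ = (1.64×10^-8)(17.5)/(1.697e-06) = 0.1691 Ω
R = R₁ + R₂ = 0.185 Ω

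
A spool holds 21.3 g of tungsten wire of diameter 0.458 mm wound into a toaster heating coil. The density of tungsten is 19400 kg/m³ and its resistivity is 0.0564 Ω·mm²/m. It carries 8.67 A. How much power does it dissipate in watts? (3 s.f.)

171 W

ρ = 0.0564 Ω·mm²/m = 5.64×10^-8 Ω·m
A = π(d/2)² = π(2.2900e-04 m)² = 1.6475e-07 m²
L = m/(density·A) = 0.0213/(19400×1.6475e-07) = 6.664 m
R = ρL/A = (5.64×10^-8)(6.664)/(1.6475e-07) = 2.281 Ω
P = I²R = (8.67)² × 2.281 = 171 W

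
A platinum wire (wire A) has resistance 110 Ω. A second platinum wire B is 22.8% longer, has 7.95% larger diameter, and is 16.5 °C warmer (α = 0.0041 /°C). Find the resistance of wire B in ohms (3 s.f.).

124 Ω

R ∝ ρL/d² with ρ ∝ (1+αΔT), so R_B/R_A = (1 + 22.8/100) × (1 + 7.95/100)⁻² × (1 + 0.0041×16.5)
= 1.228 × 0.8581 × 1.068 = 1.125
R_B = 1.125 × 110 = 124 Ω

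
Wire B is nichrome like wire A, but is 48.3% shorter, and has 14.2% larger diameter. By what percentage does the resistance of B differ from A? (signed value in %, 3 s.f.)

R ∝ L/d², so R_B/R_A = (1 − 48.3/100) × (1 + 14.2/100)⁻²
= 0.517 × 0.7668 = 0.3964
(R_B − R_A)/R_A = 0.3964 − 1 = -60.4%

-60.4%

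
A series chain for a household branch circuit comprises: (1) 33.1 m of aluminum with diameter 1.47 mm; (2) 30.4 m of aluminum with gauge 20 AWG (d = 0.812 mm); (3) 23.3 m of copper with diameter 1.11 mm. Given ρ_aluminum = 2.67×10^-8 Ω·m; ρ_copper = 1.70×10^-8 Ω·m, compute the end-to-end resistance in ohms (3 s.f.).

Seg 1: A = π(d/2)² = π(7.3500e-04 m)² = 1.697e-06 m²
R_1 = (2.67×10^-8)(33.1)/(1.697e-06) = 0.5207 Ω
Seg 2: A = π(0.812/2 mm)² = π(4.0600e-04 m)² = 5.178e-07 m²
R_2 = (2.67×10^-8)(30.4)/(5.178e-07) = 1.567 Ω
Seg 3: A = π(d/2)² = π(5.5500e-04 m)² = 9.677e-07 m²
R_3 = (1.70×10^-8)(23.3)/(9.677e-07) = 0.4093 Ω
R_total = R_1 + R_2 + R_3 = 2.50 Ω

2.50 Ω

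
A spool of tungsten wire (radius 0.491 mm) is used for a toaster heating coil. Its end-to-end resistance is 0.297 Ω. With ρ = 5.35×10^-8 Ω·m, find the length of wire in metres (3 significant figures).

A = πr² = π(4.9100e-04 m)² = 7.574e-07 m²
L = RA/ρ = (0.297)(7.574e-07)/(5.35×10^-8) = 4.20 m

4.20 m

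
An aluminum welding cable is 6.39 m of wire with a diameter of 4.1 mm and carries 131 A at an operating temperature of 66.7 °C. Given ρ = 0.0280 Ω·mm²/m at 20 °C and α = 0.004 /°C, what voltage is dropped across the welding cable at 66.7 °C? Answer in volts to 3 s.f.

2.11 V

ρ = 0.0280 Ω·mm²/m = 2.80×10^-8 Ω·m
A = π(d/2)² = π(2.0500e-03 m)² = 1.320e-05 m²
R₍20₎ = ρL/A = (2.80×10^-8)(6.39)/(1.320e-05) = 0.01355 Ω
R₍66.7₎ = R₍20₎(1 + αΔT) = 0.01355 × (1 + 0.004×46.7) = 0.01608 Ω
V = IR = 131 × 0.01608 = 2.11 V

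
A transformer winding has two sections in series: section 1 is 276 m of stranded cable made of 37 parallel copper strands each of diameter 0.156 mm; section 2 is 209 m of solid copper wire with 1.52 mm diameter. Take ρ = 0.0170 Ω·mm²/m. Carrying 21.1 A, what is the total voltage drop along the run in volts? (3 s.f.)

ρ = 0.0170 Ω·mm²/m = 1.70×10^-8 Ω·m
Section 1: A_strand = π(7.8000e-05)² = 1.911e-08 m²; R₁ = ρL/(N·A_s) = (1.70×10^-8)(276)/(37×1.911e-08) = 6.635 Ω
Section 2: A = π(d/2)² = π(7.6000e-04 m)² = 1.815e-06 m²
R₂ = (1.70×10^-8)(209)/(1.815e-06) = 1.958 Ω
R = R₁ + R₂ = 8.593 Ω
V = IR = 21.1 × 8.593 = 181 V

181 V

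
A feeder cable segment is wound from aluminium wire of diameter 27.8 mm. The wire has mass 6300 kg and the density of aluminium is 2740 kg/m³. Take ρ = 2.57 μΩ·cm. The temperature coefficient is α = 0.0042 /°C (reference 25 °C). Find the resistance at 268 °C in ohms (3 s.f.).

ρ = 2.57 μΩ·cm = 2.57×10^-8 Ω·m
A = π(d/2)² = π(1.3900e-02 m)² = 6.0699e-04 m²
L = m/(density·A) = 6300/(2740×6.0699e-04) = 3788 m
R = ρL/A = (2.57×10^-8)(3788)/(6.0699e-04) = 0.1604 Ω
R(268 °C) = 0.1604 × (1 + 0.0042×243) = 0.324 Ω

0.324 Ω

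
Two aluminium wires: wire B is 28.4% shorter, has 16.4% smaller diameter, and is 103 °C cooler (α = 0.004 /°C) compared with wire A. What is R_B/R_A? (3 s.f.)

0.602

R ∝ ρL/d² with ρ ∝ (1+αΔT), so R_B/R_A = (1 − 28.4/100) × (1 − 16.4/100)⁻² × (1 − 0.004×103)
= 0.716 × 1.431 × 0.588 = 0.602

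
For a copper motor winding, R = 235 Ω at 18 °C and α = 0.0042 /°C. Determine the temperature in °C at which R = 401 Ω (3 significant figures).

186 °C

R = R₀(1 + α(T − T₀)) ⇒ T = T₀ + (R/R₀ − 1)/α
T = 18 + (401/235 − 1)/0.0042 = 18 + (0.7064)/0.0042 = 186 °C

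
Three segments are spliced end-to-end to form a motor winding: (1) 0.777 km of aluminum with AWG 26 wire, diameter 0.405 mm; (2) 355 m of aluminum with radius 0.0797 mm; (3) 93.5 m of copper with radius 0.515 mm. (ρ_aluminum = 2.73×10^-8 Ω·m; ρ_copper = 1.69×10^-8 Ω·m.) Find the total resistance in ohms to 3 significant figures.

652 Ω

Seg 1: A = π(0.405/2 mm)² = π(2.0250e-04 m)² = 1.288e-07 m²
R_1 = (2.73×10^-8)(777)/(1.288e-07) = 164.7 Ω
Seg 2: A = πr² = π(7.9700e-05 m)² = 1.996e-08 m²
R_2 = (2.73×10^-8)(355)/(1.996e-08) = 485.7 Ω
Seg 3: A = πr² = π(5.1500e-04 m)² = 8.332e-07 m²
R_3 = (1.69×10^-8)(93.5)/(8.332e-07) = 1.896 Ω
R_total = R_1 + R_2 + R_3 = 652 Ω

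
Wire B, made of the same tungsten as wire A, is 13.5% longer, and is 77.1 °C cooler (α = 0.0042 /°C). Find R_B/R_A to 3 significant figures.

R ∝ ρL/d² with ρ ∝ (1+αΔT), so R_B/R_A = (1 + 13.5/100) × (1 − 0.0042×77.1)
= 1.135 × 0.6762 = 0.767

0.767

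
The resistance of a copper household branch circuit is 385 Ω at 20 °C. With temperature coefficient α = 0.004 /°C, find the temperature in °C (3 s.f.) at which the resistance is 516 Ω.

105 °C

R = R₀(1 + α(T − T₀)) ⇒ T = T₀ + (R/R₀ − 1)/α
T = 20 + (516/385 − 1)/0.004 = 20 + (0.3403)/0.004 = 105 °C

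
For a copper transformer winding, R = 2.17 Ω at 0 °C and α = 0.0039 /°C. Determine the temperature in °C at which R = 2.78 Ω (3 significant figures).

R = R₀(1 + α(T − T₀)) ⇒ T = T₀ + (R/R₀ − 1)/α
T = 0 + (2.78/2.17 − 1)/0.0039 = 0 + (0.2811)/0.0039 = 72.1 °C

72.1 °C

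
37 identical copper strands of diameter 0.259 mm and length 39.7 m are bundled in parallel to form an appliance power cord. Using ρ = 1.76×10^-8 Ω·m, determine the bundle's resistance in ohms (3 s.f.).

0.358 Ω

A_strand = π(1.2950e-04 m)² = 5.269e-08 m²
R_strand = ρL/A = (1.76×10^-8)(39.7)/(5.269e-08) = 13.26 Ω
R_total = R_strand/N = 13.26/37 = 0.358 Ω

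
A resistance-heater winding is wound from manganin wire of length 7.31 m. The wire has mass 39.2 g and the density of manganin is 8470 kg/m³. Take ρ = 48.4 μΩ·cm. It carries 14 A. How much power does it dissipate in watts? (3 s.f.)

ρ = 48.4 μΩ·cm = 4.84×10^-7 Ω·m
A = m/(density·L) = 0.0392/(8470×7.31) = 6.3312e-07 m²
R = ρL/A = (4.84×10^-7)(7.31)/(6.3312e-07) = 5.588 Ω
P = I²R = (14)² × 5.588 = 1100 W

1100 W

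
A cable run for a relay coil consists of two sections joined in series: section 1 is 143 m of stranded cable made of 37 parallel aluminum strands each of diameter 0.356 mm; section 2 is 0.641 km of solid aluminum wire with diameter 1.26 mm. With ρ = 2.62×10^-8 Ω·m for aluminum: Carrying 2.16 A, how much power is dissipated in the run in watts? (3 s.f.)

67.6 W

Section 1: A_strand = π(1.7800e-04)² = 9.954e-08 m²; R₁ = ρL/(N·A_s) = (2.62×10^-8)(143)/(37×9.954e-08) = 1.017 Ω
Section 2: A = π(d/2)² = π(6.3000e-04 m)² = 1.247e-06 m²
R₂ = (2.62×10^-8)(641)/(1.247e-06) = 13.47 Ω
R = R₁ + R₂ = 14.49 Ω
P = I²R = (2.16)² × 14.49 = 67.6 W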